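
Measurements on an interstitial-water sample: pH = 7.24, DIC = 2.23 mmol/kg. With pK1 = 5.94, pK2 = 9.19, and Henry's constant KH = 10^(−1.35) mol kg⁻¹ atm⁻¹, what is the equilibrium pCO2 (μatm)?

pCO2 = 2360 μatm

α₀ = 1 / (1 + K1/[H⁺] + K1K2/[H⁺]²) = 1 / (1 + 10^+1.30 + 10^-0.65)
   = 1 / (1 + 19.953 + 0.22387) = 1/21.176 = 0.04722
[CO2*] = α₀ × DIC = 0.04722 × 2.23 = 0.1053 mmol/kg
pCO2 = [CO2*]/KH = 1.053×10^-4 / 4.467×10^-2 = 2360 μatm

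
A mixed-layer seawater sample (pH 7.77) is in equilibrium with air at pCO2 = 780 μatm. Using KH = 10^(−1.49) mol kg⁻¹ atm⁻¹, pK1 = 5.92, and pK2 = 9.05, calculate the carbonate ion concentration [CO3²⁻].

[CO2*] = KH · pCO2 = 10^(−1.49) × 780×10^-6 = 2.524×10^-5 mol/kg
α₀ = 1/(1 + K1/[H⁺] + K1K2/[H⁺]²) = 1/(1 + 10^+1.85 + 10^+0.57) = 0.01324
DIC = [CO2*]/α₀ = 2.524×10^-5 / 0.01324 = 1.906 mmol/kg
[CO3²⁻] = α₂·DIC; α₂ = 0.04920, so [CO3²⁻] = 0.04920 × 1.906 = 0.0938 mmol/kg

[CO3²⁻] = 0.0938 mmol/kg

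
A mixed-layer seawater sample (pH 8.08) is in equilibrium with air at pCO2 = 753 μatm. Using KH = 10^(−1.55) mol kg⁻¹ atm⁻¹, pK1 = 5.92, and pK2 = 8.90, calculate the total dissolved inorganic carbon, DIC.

DIC = 3.55 mmol/kg

[CO2*] = KH · pCO2 = 10^(−1.55) × 753×10^-6 = 2.122×10^-5 mol/kg
α₀ = 1/(1 + K1/[H⁺] + K1K2/[H⁺]²) = 1/(1 + 10^+2.16 + 10^+1.34) = 0.005973
DIC = [CO2*]/α₀ = 2.122×10^-5 / 0.005973 = 3.55 mmol/kg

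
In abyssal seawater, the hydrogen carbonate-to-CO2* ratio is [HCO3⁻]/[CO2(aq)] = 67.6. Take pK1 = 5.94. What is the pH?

From K1 = [H⁺][HCO3⁻]/[CO2(aq)]:  pH = pK1 + log₁₀([HCO3⁻]/[CO2(aq)])
log₁₀(67.6) = +1.830
pH = 5.94 + (+1.830) = 7.77

pH = 7.77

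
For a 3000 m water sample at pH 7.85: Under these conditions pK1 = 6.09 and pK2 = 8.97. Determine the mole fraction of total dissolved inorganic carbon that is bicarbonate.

α₁ = 1 / (1 + [H⁺]/K1 + K2/[H⁺]) = 1 / (1 + 10^-1.76 + 10^-1.12)
   = 1 / (1 + 0.017378 + 0.075858) = 1/1.0932 = 0.9147

α₁ = 0.915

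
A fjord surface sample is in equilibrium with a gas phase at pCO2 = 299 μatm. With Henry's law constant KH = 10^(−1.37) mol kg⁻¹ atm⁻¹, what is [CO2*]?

KH = 10^(−1.37) = 4.266×10^-2 mol kg⁻¹ atm⁻¹
[CO2*] = KH · pCO2 = 4.266×10^-2 × 299×10^-6 atm = 1.28×10^-5 mol/kg

[CO2*] = 12.8 μmol/kg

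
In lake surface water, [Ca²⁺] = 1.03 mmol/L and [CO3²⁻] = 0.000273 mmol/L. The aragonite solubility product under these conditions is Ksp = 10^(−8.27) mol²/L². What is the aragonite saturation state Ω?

Ω = 0.0524

Ksp = 10^(−8.27) = 5.370×10^-9
Ω = [Ca²⁺][CO3²⁻]/Ksp = (1.03×10^-3)(0.000273×10^-3) / 5.370×10^-9 = 0.0524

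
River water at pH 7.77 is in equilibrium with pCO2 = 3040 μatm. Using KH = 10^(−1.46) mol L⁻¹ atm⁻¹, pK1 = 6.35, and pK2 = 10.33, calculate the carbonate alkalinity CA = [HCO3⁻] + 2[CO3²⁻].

CA = 2.79 mmol/L

[CO2*] = KH · pCO2 = 10^(−1.46) × 3040×10^-6 = 1.054×10^-4 mol/L
α₀ = 1/(1 + K1/[H⁺] + K1K2/[H⁺]²) = 1/(1 + 10^+1.42 + 10^-1.14) = 0.03653
DIC = [CO2*]/α₀ = 1.054×10^-4 / 0.03653 = 2.886 mmol/L
CA = (α₁ + 2α₂)·DIC = (0.9608 + 2×0.002646) × 2.886 = 2.79 mmol/L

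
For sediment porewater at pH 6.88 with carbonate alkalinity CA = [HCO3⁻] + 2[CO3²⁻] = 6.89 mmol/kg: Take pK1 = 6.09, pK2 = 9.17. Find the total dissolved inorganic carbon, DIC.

DIC = 7.96 mmol/kg

CA = [HCO3⁻] + 2[CO3²⁻] = (α₁ + 2α₂)·DIC
At pH 6.88: [H⁺]/K1 = 10^-0.79 = 0.16218, K2/[H⁺] = 10^-2.29 = 0.0051286
α₁ = 1/(1 + 0.16218 + 0.0051286) = 1/1.1673 = 0.8567; α₂ = α₁·K2/[H⁺] = 0.004394
α₁ + 2α₂ = 0.8655
DIC = CA / (α₁ + 2α₂) = 6.89 / 0.8655 = 7.96 mmol/kg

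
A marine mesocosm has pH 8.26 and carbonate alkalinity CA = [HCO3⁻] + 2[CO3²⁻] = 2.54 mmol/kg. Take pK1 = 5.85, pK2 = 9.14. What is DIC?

DIC = 2.28 mmol/kg

CA = [HCO3⁻] + 2[CO3²⁻] = (α₁ + 2α₂)·DIC
At pH 8.26: [H⁺]/K1 = 10^-2.41 = 0.0038905, K2/[H⁺] = 10^-0.88 = 0.13183
α₁ = 1/(1 + 0.0038905 + 0.13183) = 1/1.1357 = 0.8805; α₂ = α₁·K2/[H⁺] = 0.1161
α₁ + 2α₂ = 1.1126
DIC = CA / (α₁ + 2α₂) = 2.54 / 1.1126 = 2.28 mmol/kg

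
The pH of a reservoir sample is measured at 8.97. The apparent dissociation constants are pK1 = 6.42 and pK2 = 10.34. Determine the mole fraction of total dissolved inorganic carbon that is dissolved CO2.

α₀ = 0.00270

α₀ = 1 / (1 + K1/[H⁺] + K1K2/[H⁺]²) = 1 / (1 + 10^+2.55 + 10^+1.18)
   = 1 / (1 + 354.81 + 15.136) = 1/370.95 = 0.002696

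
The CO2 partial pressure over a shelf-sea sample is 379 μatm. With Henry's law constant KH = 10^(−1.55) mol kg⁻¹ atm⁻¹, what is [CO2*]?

KH = 10^(−1.55) = 2.818×10^-2 mol kg⁻¹ atm⁻¹
[CO2*] = KH · pCO2 = 2.818×10^-2 × 379×10^-6 atm = 1.07×10^-5 mol/kg

[CO2*] = 10.7 μmol/kg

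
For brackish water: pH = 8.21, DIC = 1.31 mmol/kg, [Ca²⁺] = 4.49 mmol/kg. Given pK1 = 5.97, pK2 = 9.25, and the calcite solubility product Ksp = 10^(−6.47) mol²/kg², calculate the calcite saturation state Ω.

α₂ = 1 / (1 + [H⁺]/K2 + [H⁺]²/(K1K2)) = 1 / (1 + 10^+1.04 + 10^-1.20)
   = 1 / (1 + 10.965 + 0.063096) = 1/12.028 = 0.08314
[CO3²⁻] = α₂ × DIC = 0.08314 × 1.31 = 0.1089 mmol/kg
Ksp = 10^(−6.47) = 3.388×10^-7
Ω = [Ca²⁺][CO3²⁻]/Ksp = (4.49×10^-3)(1.089×10^-4) / 3.388×10^-7 = 1.44

Ω = 1.44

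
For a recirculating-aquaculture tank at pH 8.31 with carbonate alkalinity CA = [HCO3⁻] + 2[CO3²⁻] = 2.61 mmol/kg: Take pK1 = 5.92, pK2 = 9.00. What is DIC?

CA = [HCO3⁻] + 2[CO3²⁻] = (α₁ + 2α₂)·DIC
At pH 8.31: [H⁺]/K1 = 10^-2.39 = 0.0040738, K2/[H⁺] = 10^-0.69 = 0.20417
α₁ = 1/(1 + 0.0040738 + 0.20417) = 1/1.2082 = 0.8276; α₂ = α₁·K2/[H⁺] = 0.1690
α₁ + 2α₂ = 1.1656
DIC = CA / (α₁ + 2α₂) = 2.61 / 1.1656 = 2.24 mmol/kg

DIC = 2.24 mmol/kg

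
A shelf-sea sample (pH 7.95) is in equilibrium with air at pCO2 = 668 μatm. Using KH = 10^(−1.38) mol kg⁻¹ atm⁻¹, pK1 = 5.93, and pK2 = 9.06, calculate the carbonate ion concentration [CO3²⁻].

[CO2*] = KH · pCO2 = 10^(−1.38) × 668×10^-6 = 2.785×10^-5 mol/kg
α₀ = 1/(1 + K1/[H⁺] + K1K2/[H⁺]²) = 1/(1 + 10^+2.02 + 10^+0.91) = 0.008784
DIC = [CO2*]/α₀ = 2.785×10^-5 / 0.008784 = 3.170 mmol/kg
[CO3²⁻] = α₂·DIC; α₂ = 0.07140, so [CO3²⁻] = 0.07140 × 3.170 = 0.226 mmol/kg

[CO3²⁻] = 0.226 mmol/kg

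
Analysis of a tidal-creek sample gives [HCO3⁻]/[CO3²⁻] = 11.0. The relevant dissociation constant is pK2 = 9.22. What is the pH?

From K2 = [H⁺][CO3²⁻]/[HCO3⁻]:  pH = pK2 − log₁₀([HCO3⁻]/[CO3²⁻])
log₁₀(11.0) = +1.041
pH = 9.22 − (+1.041) = 8.18

pH = 8.18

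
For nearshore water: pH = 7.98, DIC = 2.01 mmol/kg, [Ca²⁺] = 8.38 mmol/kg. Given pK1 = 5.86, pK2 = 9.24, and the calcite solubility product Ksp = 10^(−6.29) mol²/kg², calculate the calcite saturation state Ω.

Ω = 1.70

α₂ = 1 / (1 + [H⁺]/K2 + [H⁺]²/(K1K2)) = 1 / (1 + 10^+1.26 + 10^-0.86)
   = 1 / (1 + 18.197 + 0.13804) = 1/19.335 = 0.05172
[CO3²⁻] = α₂ × DIC = 0.05172 × 2.01 = 0.1040 mmol/kg
Ksp = 10^(−6.29) = 5.129×10^-7
Ω = [Ca²⁺][CO3²⁻]/Ksp = (8.38×10^-3)(1.040×10^-4) / 5.129×10^-7 = 1.70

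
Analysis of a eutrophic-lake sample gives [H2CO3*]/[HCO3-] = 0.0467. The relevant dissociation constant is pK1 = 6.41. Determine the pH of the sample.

From K1 = [H⁺][HCO3-]/[H2CO3*]:  pH = pK1 − log₁₀([H2CO3*]/[HCO3-])
log₁₀(0.0467) = -1.331
pH = 6.41 − (-1.331) = 7.74

pH = 7.74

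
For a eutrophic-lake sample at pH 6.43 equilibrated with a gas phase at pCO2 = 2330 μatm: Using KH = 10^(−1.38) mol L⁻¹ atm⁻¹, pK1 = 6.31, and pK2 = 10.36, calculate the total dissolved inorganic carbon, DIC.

[CO2*] = KH · pCO2 = 10^(−1.38) × 2330×10^-6 = 9.713×10^-5 mol/L
α₀ = 1/(1 + K1/[H⁺] + K1K2/[H⁺]²) = 1/(1 + 10^+0.12 + 10^-3.81) = 0.4313
DIC = [CO2*]/α₀ = 9.713×10^-5 / 0.4313 = 0.225 mmol/L

DIC = 0.225 mmol/L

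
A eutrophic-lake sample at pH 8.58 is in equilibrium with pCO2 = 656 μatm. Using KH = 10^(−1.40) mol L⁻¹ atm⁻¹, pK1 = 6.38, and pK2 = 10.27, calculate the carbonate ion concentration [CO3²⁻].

[CO2*] = KH · pCO2 = 10^(−1.40) × 656×10^-6 = 2.612×10^-5 mol/L
α₀ = 1/(1 + K1/[H⁺] + K1K2/[H⁺]²) = 1/(1 + 10^+2.20 + 10^+0.51) = 0.006145
DIC = [CO2*]/α₀ = 2.612×10^-5 / 0.006145 = 4.250 mmol/L
[CO3²⁻] = α₂·DIC; α₂ = 0.01989, so [CO3²⁻] = 0.01989 × 4.250 = 0.0845 mmol/L

[CO3²⁻] = 0.0845 mmol/L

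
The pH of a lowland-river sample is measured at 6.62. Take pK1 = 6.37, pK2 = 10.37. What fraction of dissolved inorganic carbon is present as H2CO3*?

α₀ = 1 / (1 + K1/[H⁺] + K1K2/[H⁺]²) = 1 / (1 + 10^+0.25 + 10^-3.50)
   = 1 / (1 + 1.7783 + 0.00031623) = 1/2.7786 = 0.3599

α₀ = 0.360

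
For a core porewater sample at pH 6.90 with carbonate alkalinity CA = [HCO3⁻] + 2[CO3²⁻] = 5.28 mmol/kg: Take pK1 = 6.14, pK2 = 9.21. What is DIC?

CA = [HCO3⁻] + 2[CO3²⁻] = (α₁ + 2α₂)·DIC
At pH 6.90: [H⁺]/K1 = 10^-0.76 = 0.17378, K2/[H⁺] = 10^-2.31 = 0.0048978
α₁ = 1/(1 + 0.17378 + 0.0048978) = 1/1.1787 = 0.8484; α₂ = α₁·K2/[H⁺] = 0.004155
α₁ + 2α₂ = 0.8567
DIC = CA / (α₁ + 2α₂) = 5.28 / 0.8567 = 6.16 mmol/kg

DIC = 6.16 mmol/kg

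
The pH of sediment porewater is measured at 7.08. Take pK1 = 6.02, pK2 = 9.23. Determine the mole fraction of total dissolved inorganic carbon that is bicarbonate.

α₁ = 1 / (1 + [H⁺]/K1 + K2/[H⁺]) = 1 / (1 + 10^-1.06 + 10^-2.15)
   = 1 / (1 + 0.087096 + 0.0070795) = 1/1.0942 = 0.9139

α₁ = 0.914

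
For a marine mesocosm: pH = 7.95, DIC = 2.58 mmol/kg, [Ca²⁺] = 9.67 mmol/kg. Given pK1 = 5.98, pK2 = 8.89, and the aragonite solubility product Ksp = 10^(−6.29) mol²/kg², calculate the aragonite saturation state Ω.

α₂ = 1 / (1 + [H⁺]/K2 + [H⁺]²/(K1K2)) = 1 / (1 + 10^+0.94 + 10^-1.03)
   = 1 / (1 + 8.7096 + 0.093325) = 1/9.8030 = 0.1020
[CO3²⁻] = α₂ × DIC = 0.1020 × 2.58 = 0.2632 mmol/kg
Ksp = 10^(−6.29) = 5.129×10^-7
Ω = [Ca²⁺][CO3²⁻]/Ksp = (9.67×10^-3)(2.632×10^-4) / 5.129×10^-7 = 4.96

Ω = 4.96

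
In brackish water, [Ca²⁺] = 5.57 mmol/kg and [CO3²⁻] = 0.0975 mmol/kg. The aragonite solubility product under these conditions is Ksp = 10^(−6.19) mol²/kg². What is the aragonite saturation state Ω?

Ksp = 10^(−6.19) = 6.457×10^-7
Ω = [Ca²⁺][CO3²⁻]/Ksp = (5.57×10^-3)(0.0975×10^-3) / 6.457×10^-7 = 0.841

Ω = 0.841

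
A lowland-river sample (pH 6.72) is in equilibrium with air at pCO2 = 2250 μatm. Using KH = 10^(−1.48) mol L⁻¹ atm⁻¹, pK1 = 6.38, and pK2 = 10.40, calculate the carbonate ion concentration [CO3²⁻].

[CO2*] = KH · pCO2 = 10^(−1.48) × 2250×10^-6 = 7.450×10^-5 mol/L
α₀ = 1/(1 + K1/[H⁺] + K1K2/[H⁺]²) = 1/(1 + 10^+0.34 + 10^-3.34) = 0.3137
DIC = [CO2*]/α₀ = 7.450×10^-5 / 0.3137 = 0.2375 mmol/L
[CO3²⁻] = α₂·DIC; α₂ = 0.0001434, so [CO3²⁻] = 0.0001434 × 0.2375 = 3.41×10^-5 mmol/L = 0.0341 μmol/L

[CO3²⁻] = 0.0341 μmol/L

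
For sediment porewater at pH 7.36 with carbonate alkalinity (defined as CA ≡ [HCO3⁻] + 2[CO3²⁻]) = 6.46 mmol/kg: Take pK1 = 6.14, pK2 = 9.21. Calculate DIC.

DIC = 6.75 mmol/kg

CA = [HCO3⁻] + 2[CO3²⁻] = (α₁ + 2α₂)·DIC
At pH 7.36: [H⁺]/K1 = 10^-1.22 = 0.060256, K2/[H⁺] = 10^-1.85 = 0.014125
α₁ = 1/(1 + 0.060256 + 0.014125) = 1/1.0744 = 0.9308; α₂ = α₁·K2/[H⁺] = 0.01315
α₁ + 2α₂ = 0.9571
DIC = CA / (α₁ + 2α₂) = 6.46 / 0.9571 = 6.75 mmol/kg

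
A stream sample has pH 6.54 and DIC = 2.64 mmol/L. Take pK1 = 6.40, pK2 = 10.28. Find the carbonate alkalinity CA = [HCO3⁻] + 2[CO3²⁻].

CA = 1.53 mmol/L

CA = [HCO3⁻] + 2[CO3²⁻] = (α₁ + 2α₂)·DIC
At pH 6.54: [H⁺]/K1 = 10^-0.14 = 0.72444, K2/[H⁺] = 10^-3.74 = 0.00018197
α₁ = 1/(1 + 0.72444 + 0.00018197) = 1/1.7246 = 0.5798; α₂ = α₁·K2/[H⁺] = 0.0001055
α₁ + 2α₂ = 0.5800
CA = 0.5800 × 2.64 = 1.53 mmol/L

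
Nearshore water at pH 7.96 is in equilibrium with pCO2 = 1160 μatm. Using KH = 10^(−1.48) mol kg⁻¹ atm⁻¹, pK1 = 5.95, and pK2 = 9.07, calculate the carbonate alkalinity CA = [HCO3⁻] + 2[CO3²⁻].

[CO2*] = KH · pCO2 = 10^(−1.48) × 1160×10^-6 = 3.841×10^-5 mol/kg
α₀ = 1/(1 + K1/[H⁺] + K1K2/[H⁺]²) = 1/(1 + 10^+2.01 + 10^+0.90) = 0.008987
DIC = [CO2*]/α₀ = 3.841×10^-5 / 0.008987 = 4.274 mmol/kg
CA = (α₁ + 2α₂)·DIC = (0.9196 + 2×0.07139) × 4.274 = 4.54 mmol/kg

CA = 4.54 mmol/kg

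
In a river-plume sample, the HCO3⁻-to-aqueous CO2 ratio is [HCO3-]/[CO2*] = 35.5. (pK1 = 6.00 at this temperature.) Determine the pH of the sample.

pH = 7.55

From K1 = [H⁺][HCO3-]/[CO2*]:  pH = pK1 + log₁₀([HCO3-]/[CO2*])
log₁₀(35.5) = +1.550
pH = 6.00 + (+1.550) = 7.55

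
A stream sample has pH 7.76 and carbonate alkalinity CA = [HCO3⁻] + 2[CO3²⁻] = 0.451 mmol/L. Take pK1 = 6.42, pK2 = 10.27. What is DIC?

CA = [HCO3⁻] + 2[CO3²⁻] = (α₁ + 2α₂)·DIC
At pH 7.76: [H⁺]/K1 = 10^-1.34 = 0.045709, K2/[H⁺] = 10^-2.51 = 0.0030903
α₁ = 1/(1 + 0.045709 + 0.0030903) = 1/1.0488 = 0.9535; α₂ = α₁·K2/[H⁺] = 0.002947
α₁ + 2α₂ = 0.9594
DIC = CA / (α₁ + 2α₂) = 0.451 / 0.9594 = 0.470 mmol/L

DIC = 0.470 mmol/L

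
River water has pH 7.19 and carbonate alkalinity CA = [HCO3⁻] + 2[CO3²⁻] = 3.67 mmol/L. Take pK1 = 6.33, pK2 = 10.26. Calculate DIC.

CA = [HCO3⁻] + 2[CO3²⁻] = (α₁ + 2α₂)·DIC
At pH 7.19: [H⁺]/K1 = 10^-0.86 = 0.13804, K2/[H⁺] = 10^-3.07 = 0.00085114
α₁ = 1/(1 + 0.13804 + 0.00085114) = 1/1.1389 = 0.8780; α₂ = α₁·K2/[H⁺] = 0.0007473
α₁ + 2α₂ = 0.8795
DIC = CA / (α₁ + 2α₂) = 3.67 / 0.8795 = 4.17 mmol/L

DIC = 4.17 mmol/L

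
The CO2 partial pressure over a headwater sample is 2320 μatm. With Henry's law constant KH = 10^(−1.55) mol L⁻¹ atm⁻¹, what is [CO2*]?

KH = 10^(−1.55) = 2.818×10^-2 mol L⁻¹ atm⁻¹
[CO2*] = KH · pCO2 = 2.818×10^-2 × 2320×10^-6 atm = 6.54×10^-5 mol/L

[CO2*] = 65.4 μmol/L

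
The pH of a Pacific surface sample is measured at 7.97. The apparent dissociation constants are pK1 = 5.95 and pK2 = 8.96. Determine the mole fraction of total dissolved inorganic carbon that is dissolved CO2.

α₀ = 1 / (1 + K1/[H⁺] + K1K2/[H⁺]²) = 1 / (1 + 10^+2.02 + 10^+1.03)
   = 1 / (1 + 104.71 + 10.715) = 1/116.43 = 0.008589

α₀ = 0.00859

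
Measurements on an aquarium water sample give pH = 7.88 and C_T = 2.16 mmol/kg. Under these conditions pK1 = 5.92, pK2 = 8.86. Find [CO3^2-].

[CO3²⁻] = 0.203 mmol/kg

α₂ = 1 / (1 + [H⁺]/K2 + [H⁺]²/(K1K2)) = 1 / (1 + 10^+0.98 + 10^-0.98)
   = 1 / (1 + 9.5499 + 0.10471) = 1/10.655 = 0.09386
[CO3²⁻] = α₂ × DIC = 0.09386 × 2.16 = 0.203 mmol/kg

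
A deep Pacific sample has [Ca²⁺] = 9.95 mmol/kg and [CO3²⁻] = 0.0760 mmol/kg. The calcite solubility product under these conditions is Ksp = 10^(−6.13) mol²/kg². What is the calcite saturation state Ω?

Ω = 1.02

Ksp = 10^(−6.13) = 7.413×10^-7
Ω = [Ca²⁺][CO3²⁻]/Ksp = (9.95×10^-3)(0.0760×10^-3) / 7.413×10^-7 = 1.02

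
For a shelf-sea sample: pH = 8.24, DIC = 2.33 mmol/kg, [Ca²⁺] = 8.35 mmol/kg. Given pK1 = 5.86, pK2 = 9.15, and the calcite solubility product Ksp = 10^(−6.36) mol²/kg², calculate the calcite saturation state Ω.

Ω = 4.86

α₂ = 1 / (1 + [H⁺]/K2 + [H⁺]²/(K1K2)) = 1 / (1 + 10^+0.91 + 10^-1.47)
   = 1 / (1 + 8.1283 + 0.033884) = 1/9.1622 = 0.1091
[CO3²⁻] = α₂ × DIC = 0.1091 × 2.33 = 0.2543 mmol/kg
Ksp = 10^(−6.36) = 4.365×10^-7
Ω = [Ca²⁺][CO3²⁻]/Ksp = (8.35×10^-3)(2.543×10^-4) / 4.365×10^-7 = 4.86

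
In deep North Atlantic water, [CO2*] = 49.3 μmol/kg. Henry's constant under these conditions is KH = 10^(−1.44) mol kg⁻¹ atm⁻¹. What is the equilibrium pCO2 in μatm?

KH = 10^(−1.44) = 3.631×10^-2 mol kg⁻¹ atm⁻¹
pCO2 = [CO2*]/KH = 49.3×10^-6 / 3.631×10^-2 = 1.36×10^-3 atm = 1360 μatm

pCO2 = 1360 μatm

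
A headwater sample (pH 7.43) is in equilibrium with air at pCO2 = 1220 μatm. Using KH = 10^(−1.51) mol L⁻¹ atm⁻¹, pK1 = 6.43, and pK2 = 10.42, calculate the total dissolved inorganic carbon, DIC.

[CO2*] = KH · pCO2 = 10^(−1.51) × 1220×10^-6 = 3.770×10^-5 mol/L
α₀ = 1/(1 + K1/[H⁺] + K1K2/[H⁺]²) = 1/(1 + 10^+1.00 + 10^-1.99) = 0.09082
DIC = [CO2*]/α₀ = 3.770×10^-5 / 0.09082 = 0.415 mmol/L

DIC = 0.415 mmol/L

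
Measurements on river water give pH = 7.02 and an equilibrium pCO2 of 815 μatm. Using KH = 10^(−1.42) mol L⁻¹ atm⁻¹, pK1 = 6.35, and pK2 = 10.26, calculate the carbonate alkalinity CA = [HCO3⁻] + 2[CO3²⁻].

[CO2*] = KH · pCO2 = 10^(−1.42) × 815×10^-6 = 3.099×10^-5 mol/L
α₀ = 1/(1 + K1/[H⁺] + K1K2/[H⁺]²) = 1/(1 + 10^+0.67 + 10^-2.57) = 0.1761
DIC = [CO2*]/α₀ = 3.099×10^-5 / 0.1761 = 0.1760 mmol/L
CA = (α₁ + 2α₂)·DIC = (0.8235 + 2×0.0004739) × 0.1760 = 0.145 mmol/L

CA = 0.145 mmol/L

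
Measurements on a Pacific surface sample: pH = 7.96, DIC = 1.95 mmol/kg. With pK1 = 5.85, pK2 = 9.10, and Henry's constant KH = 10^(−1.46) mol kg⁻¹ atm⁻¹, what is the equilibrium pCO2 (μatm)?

pCO2 = 404 μatm

α₀ = 1 / (1 + K1/[H⁺] + K1K2/[H⁺]²) = 1 / (1 + 10^+2.11 + 10^+0.97)
   = 1 / (1 + 128.82 + 9.3325) = 1/139.16 = 0.007186
[CO2*] = α₀ × DIC = 0.007186 × 1.95 = 0.01401 mmol/kg = 14.01 μmol/kg
pCO2 = [CO2*]/KH = 1.401×10^-5 / 3.467×10^-2 = 404 μatm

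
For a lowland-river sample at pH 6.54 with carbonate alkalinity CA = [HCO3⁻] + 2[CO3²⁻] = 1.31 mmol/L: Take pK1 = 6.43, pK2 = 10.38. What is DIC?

CA = [HCO3⁻] + 2[CO3²⁻] = (α₁ + 2α₂)·DIC
At pH 6.54: [H⁺]/K1 = 10^-0.11 = 0.77625, K2/[H⁺] = 10^-3.84 = 0.00014454
α₁ = 1/(1 + 0.77625 + 0.00014454) = 1/1.7764 = 0.5629; α₂ = α₁·K2/[H⁺] = 8.137×10^-5
α₁ + 2α₂ = 0.5631
DIC = CA / (α₁ + 2α₂) = 1.31 / 0.5631 = 2.33 mmol/L

DIC = 2.33 mmol/L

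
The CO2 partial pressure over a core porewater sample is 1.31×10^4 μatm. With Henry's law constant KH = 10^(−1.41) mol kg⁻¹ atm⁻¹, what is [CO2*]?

KH = 10^(−1.41) = 3.890×10^-2 mol kg⁻¹ atm⁻¹
[CO2*] = KH · pCO2 = 3.890×10^-2 × 1.31×10^4×10^-6 atm = 5.10×10^-4 mol/kg

[CO2*] = 510 μmol/kg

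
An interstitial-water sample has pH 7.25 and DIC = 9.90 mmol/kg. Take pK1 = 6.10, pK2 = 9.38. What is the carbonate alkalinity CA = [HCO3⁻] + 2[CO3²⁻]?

CA = 9.32 mmol/kg

CA = [HCO3⁻] + 2[CO3²⁻] = (α₁ + 2α₂)·DIC
At pH 7.25: [H⁺]/K1 = 10^-1.15 = 0.070795, K2/[H⁺] = 10^-2.13 = 0.0074131
α₁ = 1/(1 + 0.070795 + 0.0074131) = 1/1.0782 = 0.9275; α₂ = α₁·K2/[H⁺] = 0.006875
α₁ + 2α₂ = 0.9412
CA = 0.9412 × 9.90 = 9.32 mmol/kg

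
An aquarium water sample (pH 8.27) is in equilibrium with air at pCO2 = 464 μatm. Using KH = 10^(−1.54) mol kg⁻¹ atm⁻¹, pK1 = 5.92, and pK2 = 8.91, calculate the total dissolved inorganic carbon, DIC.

[CO2*] = KH · pCO2 = 10^(−1.54) × 464×10^-6 = 1.338×10^-5 mol/kg
α₀ = 1/(1 + K1/[H⁺] + K1K2/[H⁺]²) = 1/(1 + 10^+2.35 + 10^+1.71) = 0.003621
DIC = [CO2*]/α₀ = 1.338×10^-5 / 0.003621 = 3.70 mmol/kg

DIC = 3.70 mmol/kg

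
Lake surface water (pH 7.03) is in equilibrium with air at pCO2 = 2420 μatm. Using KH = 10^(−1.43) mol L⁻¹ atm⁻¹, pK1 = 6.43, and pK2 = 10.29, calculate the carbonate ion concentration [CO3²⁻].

[CO2*] = KH · pCO2 = 10^(−1.43) × 2420×10^-6 = 8.991×10^-5 mol/L
α₀ = 1/(1 + K1/[H⁺] + K1K2/[H⁺]²) = 1/(1 + 10^+0.60 + 10^-2.66) = 0.2007
DIC = [CO2*]/α₀ = 8.991×10^-5 / 0.2007 = 0.4481 mmol/L
[CO3²⁻] = α₂·DIC; α₂ = 0.0004390, so [CO3²⁻] = 0.0004390 × 0.4481 = 0.000197 mmol/L = 0.197 μmol/L

[CO3²⁻] = 0.197 μmol/L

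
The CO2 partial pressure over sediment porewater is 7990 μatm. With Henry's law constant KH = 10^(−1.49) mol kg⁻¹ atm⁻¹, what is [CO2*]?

[CO2*] = 259 μmol/kg

KH = 10^(−1.49) = 3.236×10^-2 mol kg⁻¹ atm⁻¹
[CO2*] = KH · pCO2 = 3.236×10^-2 × 7990×10^-6 atm = 2.59×10^-4 mol/kg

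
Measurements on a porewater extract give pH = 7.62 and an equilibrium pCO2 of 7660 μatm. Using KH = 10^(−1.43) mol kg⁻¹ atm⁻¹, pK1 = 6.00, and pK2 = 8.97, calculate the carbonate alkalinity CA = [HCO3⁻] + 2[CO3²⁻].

CA = 12.9 mmol/kg

[CO2*] = KH · pCO2 = 10^(−1.43) × 7660×10^-6 = 2.846×10^-4 mol/kg
α₀ = 1/(1 + K1/[H⁺] + K1K2/[H⁺]²) = 1/(1 + 10^+1.62 + 10^+0.27) = 0.02245
DIC = [CO2*]/α₀ = 2.846×10^-4 / 0.02245 = 12.68 mmol/kg
CA = (α₁ + 2α₂)·DIC = (0.9358 + 2×0.04180) × 12.68 = 12.9 mmol/kg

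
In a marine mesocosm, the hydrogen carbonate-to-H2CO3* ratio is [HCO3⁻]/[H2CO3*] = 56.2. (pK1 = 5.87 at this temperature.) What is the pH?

pH = 7.62

From K1 = [H⁺][HCO3⁻]/[H2CO3*]:  pH = pK1 + log₁₀([HCO3⁻]/[H2CO3*])
log₁₀(56.2) = +1.750
pH = 5.87 + (+1.750) = 7.62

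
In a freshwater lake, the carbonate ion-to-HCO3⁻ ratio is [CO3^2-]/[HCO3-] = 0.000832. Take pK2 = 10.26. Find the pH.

From K2 = [H⁺][CO3^2-]/[HCO3-]:  pH = pK2 + log₁₀([CO3^2-]/[HCO3-])
log₁₀(0.000832) = -3.080
pH = 10.26 + (-3.080) = 7.18

pH = 7.18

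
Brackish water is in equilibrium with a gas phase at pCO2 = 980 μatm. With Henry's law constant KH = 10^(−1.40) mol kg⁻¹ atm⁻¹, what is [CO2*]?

KH = 10^(−1.40) = 3.981×10^-2 mol kg⁻¹ atm⁻¹
[CO2*] = KH · pCO2 = 3.981×10^-2 × 980×10^-6 atm = 3.90×10^-5 mol/kg

[CO2*] = 39.0 μmol/kg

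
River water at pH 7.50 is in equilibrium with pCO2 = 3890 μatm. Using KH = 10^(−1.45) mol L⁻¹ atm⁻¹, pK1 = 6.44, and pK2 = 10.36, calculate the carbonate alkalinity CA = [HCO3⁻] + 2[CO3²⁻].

CA = 1.59 mmol/L

[CO2*] = KH · pCO2 = 10^(−1.45) × 3890×10^-6 = 1.380×10^-4 mol/L
α₀ = 1/(1 + K1/[H⁺] + K1K2/[H⁺]²) = 1/(1 + 10^+1.06 + 10^-1.80) = 0.08002
DIC = [CO2*]/α₀ = 1.380×10^-4 / 0.08002 = 1.725 mmol/L
CA = (α₁ + 2α₂)·DIC = (0.9187 + 2×0.001268) × 1.725 = 1.59 mmol/L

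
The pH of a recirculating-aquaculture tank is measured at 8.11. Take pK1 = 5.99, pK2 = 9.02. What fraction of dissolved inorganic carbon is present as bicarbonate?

α₁ = 1 / (1 + [H⁺]/K1 + K2/[H⁺]) = 1 / (1 + 10^-2.12 + 10^-0.91)
   = 1 / (1 + 0.0075858 + 0.12303) = 1/1.1306 = 0.8845

α₁ = 0.884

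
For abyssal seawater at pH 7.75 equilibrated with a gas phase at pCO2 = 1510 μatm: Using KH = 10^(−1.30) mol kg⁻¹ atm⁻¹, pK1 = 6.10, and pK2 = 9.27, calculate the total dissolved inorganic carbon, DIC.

[CO2*] = KH · pCO2 = 10^(−1.30) × 1510×10^-6 = 7.568×10^-5 mol/kg
α₀ = 1/(1 + K1/[H⁺] + K1K2/[H⁺]²) = 1/(1 + 10^+1.65 + 10^+0.13) = 0.02127
DIC = [CO2*]/α₀ = 7.568×10^-5 / 0.02127 = 3.56 mmol/kg

DIC = 3.56 mmol/kg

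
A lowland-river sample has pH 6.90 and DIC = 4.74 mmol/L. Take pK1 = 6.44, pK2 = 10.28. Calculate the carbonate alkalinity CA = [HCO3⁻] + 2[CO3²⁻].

CA = [HCO3⁻] + 2[CO3²⁻] = (α₁ + 2α₂)·DIC
At pH 6.90: [H⁺]/K1 = 10^-0.46 = 0.34674, K2/[H⁺] = 10^-3.38 = 0.00041687
α₁ = 1/(1 + 0.34674 + 0.00041687) = 1/1.3472 = 0.7423; α₂ = α₁·K2/[H⁺] = 0.0003094
α₁ + 2α₂ = 0.7429
CA = 0.7429 × 4.74 = 3.52 mmol/L

CA = 3.52 mmol/L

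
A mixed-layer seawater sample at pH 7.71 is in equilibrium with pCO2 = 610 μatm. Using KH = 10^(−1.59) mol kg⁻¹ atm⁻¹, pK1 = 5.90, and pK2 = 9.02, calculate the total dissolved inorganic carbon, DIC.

[CO2*] = KH · pCO2 = 10^(−1.59) × 610×10^-6 = 1.568×10^-5 mol/kg
α₀ = 1/(1 + K1/[H⁺] + K1K2/[H⁺]²) = 1/(1 + 10^+1.81 + 10^+0.50) = 0.01455
DIC = [CO2*]/α₀ = 1.568×10^-5 / 0.01455 = 1.08 mmol/kg

DIC = 1.08 mmol/kg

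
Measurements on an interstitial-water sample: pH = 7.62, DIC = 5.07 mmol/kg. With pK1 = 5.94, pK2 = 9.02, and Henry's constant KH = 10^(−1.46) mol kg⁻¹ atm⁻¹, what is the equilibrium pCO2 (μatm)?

α₀ = 1 / (1 + K1/[H⁺] + K1K2/[H⁺]²) = 1 / (1 + 10^+1.68 + 10^+0.28)
   = 1 / (1 + 47.863 + 1.9055) = 1/50.768 = 0.01970
[CO2*] = α₀ × DIC = 0.01970 × 5.07 = 0.09987 mmol/kg
pCO2 = [CO2*]/KH = 9.987×10^-5 / 3.467×10^-2 = 2880 μatm

pCO2 = 2880 μatm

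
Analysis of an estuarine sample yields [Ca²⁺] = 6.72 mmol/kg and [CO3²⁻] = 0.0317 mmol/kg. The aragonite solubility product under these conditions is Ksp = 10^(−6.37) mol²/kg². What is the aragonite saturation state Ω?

Ω = 0.499

Ksp = 10^(−6.37) = 4.266×10^-7
Ω = [Ca²⁺][CO3²⁻]/Ksp = (6.72×10^-3)(0.0317×10^-3) / 4.266×10^-7 = 0.499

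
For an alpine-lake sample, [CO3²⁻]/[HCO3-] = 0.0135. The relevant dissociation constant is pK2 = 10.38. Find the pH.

pH = 8.51

From K2 = [H⁺][CO3²⁻]/[HCO3-]:  pH = pK2 + log₁₀([CO3²⁻]/[HCO3-])
log₁₀(0.0135) = -1.870
pH = 10.38 + (-1.870) = 8.51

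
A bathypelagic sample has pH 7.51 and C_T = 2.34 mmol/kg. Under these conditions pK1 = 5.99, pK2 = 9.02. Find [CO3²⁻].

[CO3²⁻] = 0.0681 mmol/kg

α₂ = 1 / (1 + [H⁺]/K2 + [H⁺]²/(K1K2)) = 1 / (1 + 10^+1.51 + 10^-0.01)
   = 1 / (1 + 32.359 + 0.97724) = 1/34.337 = 0.02912
[CO3²⁻] = α₂ × DIC = 0.02912 × 2.34 = 0.0681 mmol/kg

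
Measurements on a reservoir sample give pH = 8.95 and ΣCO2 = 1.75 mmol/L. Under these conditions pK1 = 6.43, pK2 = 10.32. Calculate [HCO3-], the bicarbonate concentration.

α₁ = 1 / (1 + [H⁺]/K1 + K2/[H⁺]) = 1 / (1 + 10^-2.52 + 10^-1.37)
   = 1 / (1 + 0.0030200 + 0.042658) = 1/1.0457 = 0.9563
[HCO3⁻] = α₁ × DIC = 0.9563 × 1.75 = 1.67 mmol/L

[HCO3⁻] = 1.67 mmol/L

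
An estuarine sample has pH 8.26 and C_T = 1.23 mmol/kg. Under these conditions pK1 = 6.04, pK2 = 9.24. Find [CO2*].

[CO2*] = 6.67 μmol/kg

α₀ = 1 / (1 + K1/[H⁺] + K1K2/[H⁺]²) = 1 / (1 + 10^+2.22 + 10^+1.24)
   = 1 / (1 + 165.96 + 17.378) = 1/184.34 = 0.005425
[CO2*] = α₀ × DIC = 0.005425 × 1.23 = 0.00667 mmol/kg = 6.67 μmol/kg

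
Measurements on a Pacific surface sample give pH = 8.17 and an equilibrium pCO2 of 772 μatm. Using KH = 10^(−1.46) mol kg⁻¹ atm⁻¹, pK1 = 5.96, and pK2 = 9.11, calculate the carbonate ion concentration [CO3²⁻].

[CO2*] = KH · pCO2 = 10^(−1.46) × 772×10^-6 = 2.677×10^-5 mol/kg
α₀ = 1/(1 + K1/[H⁺] + K1K2/[H⁺]²) = 1/(1 + 10^+2.21 + 10^+1.27) = 0.005500
DIC = [CO2*]/α₀ = 2.677×10^-5 / 0.005500 = 4.866 mmol/kg
[CO3²⁻] = α₂·DIC; α₂ = 0.1024, so [CO3²⁻] = 0.1024 × 4.866 = 0.498 mmol/kg

[CO3²⁻] = 0.498 mmol/kg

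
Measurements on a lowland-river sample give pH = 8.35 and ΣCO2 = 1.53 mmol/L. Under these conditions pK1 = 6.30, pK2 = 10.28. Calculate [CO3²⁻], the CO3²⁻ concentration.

α₂ = 1 / (1 + [H⁺]/K2 + [H⁺]²/(K1K2)) = 1 / (1 + 10^+1.93 + 10^-0.12)
   = 1 / (1 + 85.114 + 0.75858) = 1/86.872 = 0.01151
[CO3²⁻] = α₂ × DIC = 0.01151 × 1.53 = 0.0176 mmol/L = 17.6 μmol/L

[CO3²⁻] = 17.6 μmol/L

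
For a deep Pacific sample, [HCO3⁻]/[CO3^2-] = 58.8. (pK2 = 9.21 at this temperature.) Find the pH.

From K2 = [H⁺][CO3^2-]/[HCO3⁻]:  pH = pK2 − log₁₀([HCO3⁻]/[CO3^2-])
log₁₀(58.8) = +1.769
pH = 9.21 − (+1.769) = 7.44

pH = 7.44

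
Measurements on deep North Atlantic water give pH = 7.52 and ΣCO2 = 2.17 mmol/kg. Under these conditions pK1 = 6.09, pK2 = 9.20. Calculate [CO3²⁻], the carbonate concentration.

[CO3²⁻] = 0.0429 mmol/kg

α₂ = 1 / (1 + [H⁺]/K2 + [H⁺]²/(K1K2)) = 1 / (1 + 10^+1.68 + 10^+0.25)
   = 1 / (1 + 47.863 + 1.7783) = 1/50.641 = 0.01975
[CO3²⁻] = α₂ × DIC = 0.01975 × 2.17 = 0.0429 mmol/kg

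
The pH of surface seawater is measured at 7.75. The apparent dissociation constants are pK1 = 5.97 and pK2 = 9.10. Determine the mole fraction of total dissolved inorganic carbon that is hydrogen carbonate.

α₁ = 0.942

α₁ = 1 / (1 + [H⁺]/K1 + K2/[H⁺]) = 1 / (1 + 10^-1.78 + 10^-1.35)
   = 1 / (1 + 0.016596 + 0.044668) = 1/1.0613 = 0.9423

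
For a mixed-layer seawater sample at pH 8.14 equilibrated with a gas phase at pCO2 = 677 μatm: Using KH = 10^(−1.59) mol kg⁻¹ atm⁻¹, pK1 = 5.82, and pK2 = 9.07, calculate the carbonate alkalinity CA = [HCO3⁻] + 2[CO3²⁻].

CA = 4.49 mmol/kg

[CO2*] = KH · pCO2 = 10^(−1.59) × 677×10^-6 = 1.740×10^-5 mol/kg
α₀ = 1/(1 + K1/[H⁺] + K1K2/[H⁺]²) = 1/(1 + 10^+2.32 + 10^+1.39) = 0.004265
DIC = [CO2*]/α₀ = 1.740×10^-5 / 0.004265 = 4.080 mmol/kg
CA = (α₁ + 2α₂)·DIC = (0.8910 + 2×0.1047) × 4.080 = 4.49 mmol/kg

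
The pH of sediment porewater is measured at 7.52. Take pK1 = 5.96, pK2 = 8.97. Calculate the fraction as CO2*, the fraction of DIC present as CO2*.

α₀ = 0.0259

α₀ = 1 / (1 + K1/[H⁺] + K1K2/[H⁺]²) = 1 / (1 + 10^+1.56 + 10^+0.11)
   = 1 / (1 + 36.308 + 1.2882) = 1/38.596 = 0.02591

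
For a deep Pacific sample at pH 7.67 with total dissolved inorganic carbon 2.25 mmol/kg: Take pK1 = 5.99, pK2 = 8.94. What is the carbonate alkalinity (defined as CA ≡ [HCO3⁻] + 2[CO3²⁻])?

CA = 2.32 mmol/kg

CA = [HCO3⁻] + 2[CO3²⁻] = (α₁ + 2α₂)·DIC
At pH 7.67: [H⁺]/K1 = 10^-1.68 = 0.020893, K2/[H⁺] = 10^-1.27 = 0.053703
α₁ = 1/(1 + 0.020893 + 0.053703) = 1/1.0746 = 0.9306; α₂ = α₁·K2/[H⁺] = 0.04998
α₁ + 2α₂ = 1.0305
CA = 1.0305 × 2.25 = 2.32 mmol/kg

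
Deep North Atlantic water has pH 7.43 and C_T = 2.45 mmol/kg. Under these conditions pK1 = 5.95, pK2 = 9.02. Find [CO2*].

α₀ = 1 / (1 + K1/[H⁺] + K1K2/[H⁺]²) = 1 / (1 + 10^+1.48 + 10^-0.11)
   = 1 / (1 + 30.200 + 0.77625) = 1/31.976 = 0.03127
[CO2*] = α₀ × DIC = 0.03127 × 2.45 = 0.0766 mmol/kg

[CO2*] = 0.0766 mmol/kg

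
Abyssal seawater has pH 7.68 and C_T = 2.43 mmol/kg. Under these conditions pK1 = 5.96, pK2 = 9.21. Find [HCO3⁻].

[HCO3⁻] = 2.32 mmol/kg

α₁ = 1 / (1 + [H⁺]/K1 + K2/[H⁺]) = 1 / (1 + 10^-1.72 + 10^-1.53)
   = 1 / (1 + 0.019055 + 0.029512) = 1/1.0486 = 0.9537
[HCO3⁻] = α₁ × DIC = 0.9537 × 2.43 = 2.32 mmol/kg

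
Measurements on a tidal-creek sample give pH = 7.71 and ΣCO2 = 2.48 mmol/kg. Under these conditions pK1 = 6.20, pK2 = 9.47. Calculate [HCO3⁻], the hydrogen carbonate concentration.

[HCO3⁻] = 2.37 mmol/kg

α₁ = 1 / (1 + [H⁺]/K1 + K2/[H⁺]) = 1 / (1 + 10^-1.51 + 10^-1.76)
   = 1 / (1 + 0.030903 + 0.017378) = 1/1.0483 = 0.9539
[HCO3⁻] = α₁ × DIC = 0.9539 × 2.48 = 2.37 mmol/kg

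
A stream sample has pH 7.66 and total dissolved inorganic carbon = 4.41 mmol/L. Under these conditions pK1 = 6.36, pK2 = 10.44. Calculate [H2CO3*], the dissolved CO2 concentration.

α₀ = 1 / (1 + K1/[H⁺] + K1K2/[H⁺]²) = 1 / (1 + 10^+1.30 + 10^-1.48)
   = 1 / (1 + 19.953 + 0.033113) = 1/20.986 = 0.04765
[CO2*] = α₀ × DIC = 0.04765 × 4.41 = 0.210 mmol/L

[CO2*] = 0.210 mmol/L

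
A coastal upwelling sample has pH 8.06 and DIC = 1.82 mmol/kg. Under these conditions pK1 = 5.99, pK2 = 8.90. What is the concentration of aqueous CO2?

α₀ = 1 / (1 + K1/[H⁺] + K1K2/[H⁺]²) = 1 / (1 + 10^+2.07 + 10^+1.23)
   = 1 / (1 + 117.49 + 16.982) = 1/135.47 = 0.007382
[CO2*] = α₀ × DIC = 0.007382 × 1.82 = 0.0134 mmol/kg = 13.4 μmol/kg

[CO2*] = 13.4 μmol/kg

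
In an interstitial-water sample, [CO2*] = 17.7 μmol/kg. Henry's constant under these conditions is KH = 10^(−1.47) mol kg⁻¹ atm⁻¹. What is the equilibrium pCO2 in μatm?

pCO2 = 522 μatm

KH = 10^(−1.47) = 3.388×10^-2 mol kg⁻¹ atm⁻¹
pCO2 = [CO2*]/KH = 17.7×10^-6 / 3.388×10^-2 = 5.22×10^-4 atm = 522 μatm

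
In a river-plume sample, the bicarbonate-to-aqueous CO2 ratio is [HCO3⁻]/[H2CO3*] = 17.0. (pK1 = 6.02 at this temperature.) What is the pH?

From K1 = [H⁺][HCO3⁻]/[H2CO3*]:  pH = pK1 + log₁₀([HCO3⁻]/[H2CO3*])
log₁₀(17.0) = +1.230
pH = 6.02 + (+1.230) = 7.25

pH = 7.25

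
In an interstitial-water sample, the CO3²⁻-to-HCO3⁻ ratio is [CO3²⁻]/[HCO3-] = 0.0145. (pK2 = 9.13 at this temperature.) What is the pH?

From K2 = [H⁺][CO3²⁻]/[HCO3-]:  pH = pK2 + log₁₀([CO3²⁻]/[HCO3-])
log₁₀(0.0145) = -1.839
pH = 9.13 + (-1.839) = 7.29

pH = 7.29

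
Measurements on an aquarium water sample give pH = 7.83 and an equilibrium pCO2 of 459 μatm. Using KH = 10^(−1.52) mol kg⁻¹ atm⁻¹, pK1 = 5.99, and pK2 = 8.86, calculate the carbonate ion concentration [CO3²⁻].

[CO2*] = KH · pCO2 = 10^(−1.52) × 459×10^-6 = 1.386×10^-5 mol/kg
α₀ = 1/(1 + K1/[H⁺] + K1K2/[H⁺]²) = 1/(1 + 10^+1.84 + 10^+0.81) = 0.01305
DIC = [CO2*]/α₀ = 1.386×10^-5 / 0.01305 = 1.062 mmol/kg
[CO3²⁻] = α₂·DIC; α₂ = 0.08425, so [CO3²⁻] = 0.08425 × 1.062 = 0.0895 mmol/kg

[CO3²⁻] = 0.0895 mmol/kg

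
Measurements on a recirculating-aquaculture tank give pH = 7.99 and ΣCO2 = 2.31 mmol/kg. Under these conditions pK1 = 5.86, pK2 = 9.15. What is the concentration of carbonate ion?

[CO3²⁻] = 0.148 mmol/kg

α₂ = 1 / (1 + [H⁺]/K2 + [H⁺]²/(K1K2)) = 1 / (1 + 10^+1.16 + 10^-0.97)
   = 1 / (1 + 14.454 + 0.10715) = 1/15.562 = 0.06426
[CO3²⁻] = α₂ × DIC = 0.06426 × 2.31 = 0.148 mmol/kg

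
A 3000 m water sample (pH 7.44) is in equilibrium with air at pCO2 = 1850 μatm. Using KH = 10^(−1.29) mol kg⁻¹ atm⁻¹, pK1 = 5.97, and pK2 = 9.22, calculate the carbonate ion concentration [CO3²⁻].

[CO2*] = KH · pCO2 = 10^(−1.29) × 1850×10^-6 = 9.488×10^-5 mol/kg
α₀ = 1/(1 + K1/[H⁺] + K1K2/[H⁺]²) = 1/(1 + 10^+1.47 + 10^-0.31) = 0.03226
DIC = [CO2*]/α₀ = 9.488×10^-5 / 0.03226 = 2.941 mmol/kg
[CO3²⁻] = α₂·DIC; α₂ = 0.01580, so [CO3²⁻] = 0.01580 × 2.941 = 0.0465 mmol/kg

[CO3²⁻] = 0.0465 mmol/kg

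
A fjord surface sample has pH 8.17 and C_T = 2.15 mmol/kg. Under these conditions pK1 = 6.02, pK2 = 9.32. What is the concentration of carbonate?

α₂ = 1 / (1 + [H⁺]/K2 + [H⁺]²/(K1K2)) = 1 / (1 + 10^+1.15 + 10^-1.00)
   = 1 / (1 + 14.125 + 0.10000) = 1/15.225 = 0.06568
[CO3²⁻] = α₂ × DIC = 0.06568 × 2.15 = 0.141 mmol/kg

[CO3²⁻] = 0.141 mmol/kg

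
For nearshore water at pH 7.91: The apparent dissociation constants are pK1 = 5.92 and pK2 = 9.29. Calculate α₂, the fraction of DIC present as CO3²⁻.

α₂ = 0.0396

α₂ = 1 / (1 + [H⁺]/K2 + [H⁺]²/(K1K2)) = 1 / (1 + 10^+1.38 + 10^-0.61)
   = 1 / (1 + 23.988 + 0.24547) = 1/25.234 = 0.03963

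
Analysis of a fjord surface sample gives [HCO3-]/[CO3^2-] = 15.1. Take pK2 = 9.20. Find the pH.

From K2 = [H⁺][CO3^2-]/[HCO3-]:  pH = pK2 − log₁₀([HCO3-]/[CO3^2-])
log₁₀(15.1) = +1.179
pH = 9.20 − (+1.179) = 8.02

pH = 8.02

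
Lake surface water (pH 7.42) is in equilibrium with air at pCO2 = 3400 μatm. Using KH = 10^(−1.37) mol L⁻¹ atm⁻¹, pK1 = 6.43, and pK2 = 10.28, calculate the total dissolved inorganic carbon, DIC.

[CO2*] = KH · pCO2 = 10^(−1.37) × 3400×10^-6 = 1.450×10^-4 mol/L
α₀ = 1/(1 + K1/[H⁺] + K1K2/[H⁺]²) = 1/(1 + 10^+0.99 + 10^-1.87) = 0.09271
DIC = [CO2*]/α₀ = 1.450×10^-4 / 0.09271 = 1.56 mmol/L

DIC = 1.56 mmol/L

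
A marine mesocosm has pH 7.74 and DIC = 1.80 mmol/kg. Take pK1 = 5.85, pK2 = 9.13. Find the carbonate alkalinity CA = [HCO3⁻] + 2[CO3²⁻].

CA = 1.85 mmol/kg

CA = [HCO3⁻] + 2[CO3²⁻] = (α₁ + 2α₂)·DIC
At pH 7.74: [H⁺]/K1 = 10^-1.89 = 0.012882, K2/[H⁺] = 10^-1.39 = 0.040738
α₁ = 1/(1 + 0.012882 + 0.040738) = 1/1.0536 = 0.9491; α₂ = α₁·K2/[H⁺] = 0.03866
α₁ + 2α₂ = 1.0264
CA = 1.0264 × 1.80 = 1.85 mmol/kg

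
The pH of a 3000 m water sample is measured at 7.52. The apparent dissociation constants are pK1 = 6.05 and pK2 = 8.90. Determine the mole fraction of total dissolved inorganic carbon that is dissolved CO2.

α₀ = 0.0315

α₀ = 1 / (1 + K1/[H⁺] + K1K2/[H⁺]²) = 1 / (1 + 10^+1.47 + 10^+0.09)
   = 1 / (1 + 29.512 + 1.2303) = 1/31.742 = 0.03150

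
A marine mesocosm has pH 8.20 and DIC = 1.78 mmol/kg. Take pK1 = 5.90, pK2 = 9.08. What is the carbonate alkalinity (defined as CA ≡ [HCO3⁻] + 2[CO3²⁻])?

CA = 1.98 mmol/kg

CA = [HCO3⁻] + 2[CO3²⁻] = (α₁ + 2α₂)·DIC
At pH 8.20: [H⁺]/K1 = 10^-2.30 = 0.0050119, K2/[H⁺] = 10^-0.88 = 0.13183
α₁ = 1/(1 + 0.0050119 + 0.13183) = 1/1.1368 = 0.8796; α₂ = α₁·K2/[H⁺] = 0.1160
α₁ + 2α₂ = 1.1115
CA = 1.1115 × 1.78 = 1.98 mmol/kg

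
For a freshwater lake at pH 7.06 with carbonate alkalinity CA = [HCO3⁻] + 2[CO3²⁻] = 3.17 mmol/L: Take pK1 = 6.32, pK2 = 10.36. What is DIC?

CA = [HCO3⁻] + 2[CO3²⁻] = (α₁ + 2α₂)·DIC
At pH 7.06: [H⁺]/K1 = 10^-0.74 = 0.18197, K2/[H⁺] = 10^-3.30 = 0.00050119
α₁ = 1/(1 + 0.18197 + 0.00050119) = 1/1.1825 = 0.8457; α₂ = α₁·K2/[H⁺] = 0.0004238
α₁ + 2α₂ = 0.8465
DIC = CA / (α₁ + 2α₂) = 3.17 / 0.8465 = 3.74 mmol/L

DIC = 3.74 mmol/L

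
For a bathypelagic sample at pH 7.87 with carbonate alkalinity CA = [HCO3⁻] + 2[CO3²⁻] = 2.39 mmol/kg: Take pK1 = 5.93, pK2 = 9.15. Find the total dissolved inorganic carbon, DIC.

DIC = 2.30 mmol/kg

CA = [HCO3⁻] + 2[CO3²⁻] = (α₁ + 2α₂)·DIC
At pH 7.87: [H⁺]/K1 = 10^-1.94 = 0.011482, K2/[H⁺] = 10^-1.28 = 0.052481
α₁ = 1/(1 + 0.011482 + 0.052481) = 1/1.0640 = 0.9399; α₂ = α₁·K2/[H⁺] = 0.04933
α₁ + 2α₂ = 1.0385
DIC = CA / (α₁ + 2α₂) = 2.39 / 1.0385 = 2.30 mmol/kg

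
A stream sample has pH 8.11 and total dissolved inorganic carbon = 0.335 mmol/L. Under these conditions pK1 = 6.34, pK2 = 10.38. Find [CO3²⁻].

α₂ = 1 / (1 + [H⁺]/K2 + [H⁺]²/(K1K2)) = 1 / (1 + 10^+2.27 + 10^+0.50)
   = 1 / (1 + 186.21 + 3.1623) = 1/190.37 = 0.005253
[CO3²⁻] = α₂ × DIC = 0.005253 × 0.335 = 0.00176 mmol/L = 1.76 μmol/L

[CO3²⁻] = 1.76 μmol/L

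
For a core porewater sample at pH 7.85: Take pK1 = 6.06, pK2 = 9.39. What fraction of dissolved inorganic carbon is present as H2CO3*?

α₀ = 0.0155

α₀ = 1 / (1 + K1/[H⁺] + K1K2/[H⁺]²) = 1 / (1 + 10^+1.79 + 10^+0.25)
   = 1 / (1 + 61.660 + 1.7783) = 1/64.438 = 0.01552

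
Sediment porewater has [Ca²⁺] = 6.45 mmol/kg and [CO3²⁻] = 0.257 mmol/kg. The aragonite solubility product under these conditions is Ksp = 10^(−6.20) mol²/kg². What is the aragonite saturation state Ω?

Ksp = 10^(−6.20) = 6.310×10^-7
Ω = [Ca²⁺][CO3²⁻]/Ksp = (6.45×10^-3)(0.257×10^-3) / 6.310×10^-7 = 2.63

Ω = 2.63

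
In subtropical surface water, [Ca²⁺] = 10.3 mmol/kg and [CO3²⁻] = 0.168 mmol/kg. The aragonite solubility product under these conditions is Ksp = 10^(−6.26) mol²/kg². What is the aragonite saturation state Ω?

Ksp = 10^(−6.26) = 5.495×10^-7
Ω = [Ca²⁺][CO3²⁻]/Ksp = (10.3×10^-3)(0.168×10^-3) / 5.495×10^-7 = 3.15

Ω = 3.15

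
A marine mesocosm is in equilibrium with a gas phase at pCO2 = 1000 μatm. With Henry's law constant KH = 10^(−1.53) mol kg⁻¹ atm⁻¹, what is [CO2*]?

[CO2*] = 29.5 μmol/kg

KH = 10^(−1.53) = 2.951×10^-2 mol kg⁻¹ atm⁻¹
[CO2*] = KH · pCO2 = 2.951×10^-2 × 1000×10^-6 atm = 2.95×10^-5 mol/kg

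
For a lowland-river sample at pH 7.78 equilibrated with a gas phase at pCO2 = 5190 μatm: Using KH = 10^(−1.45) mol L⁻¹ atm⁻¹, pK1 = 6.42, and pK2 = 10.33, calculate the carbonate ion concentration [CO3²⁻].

[CO2*] = KH · pCO2 = 10^(−1.45) × 5190×10^-6 = 1.841×10^-4 mol/L
α₀ = 1/(1 + K1/[H⁺] + K1K2/[H⁺]²) = 1/(1 + 10^+1.36 + 10^-1.19) = 0.04171
DIC = [CO2*]/α₀ = 1.841×10^-4 / 0.04171 = 4.415 mmol/L
[CO3²⁻] = α₂·DIC; α₂ = 0.002693, so [CO3²⁻] = 0.002693 × 4.415 = 0.0119 mmol/L = 11.9 μmol/L

[CO3²⁻] = 11.9 μmol/L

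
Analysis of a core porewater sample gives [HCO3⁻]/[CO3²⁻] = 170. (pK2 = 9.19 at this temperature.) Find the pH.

pH = 6.96

From K2 = [H⁺][CO3²⁻]/[HCO3⁻]:  pH = pK2 − log₁₀([HCO3⁻]/[CO3²⁻])
log₁₀(170) = +2.230
pH = 9.19 − (+2.230) = 6.96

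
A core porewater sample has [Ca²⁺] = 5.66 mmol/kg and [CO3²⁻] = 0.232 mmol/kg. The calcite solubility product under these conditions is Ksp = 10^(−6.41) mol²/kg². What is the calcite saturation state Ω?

Ω = 3.38

Ksp = 10^(−6.41) = 3.890×10^-7
Ω = [Ca²⁺][CO3²⁻]/Ksp = (5.66×10^-3)(0.232×10^-3) / 3.890×10^-7 = 3.38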